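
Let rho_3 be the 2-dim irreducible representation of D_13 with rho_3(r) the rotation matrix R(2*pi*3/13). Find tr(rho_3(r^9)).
chi_{rho_3}(r^9) = 2*cos(2*pi*3*9/13) = 2*cos(54*pi/13)

Proof sketch: rho_3(r^9) is rotation by angle 2*pi*3*9/13, whose trace is 2*cos(2*pi*3*9/13) = 2*cos(54*pi/13).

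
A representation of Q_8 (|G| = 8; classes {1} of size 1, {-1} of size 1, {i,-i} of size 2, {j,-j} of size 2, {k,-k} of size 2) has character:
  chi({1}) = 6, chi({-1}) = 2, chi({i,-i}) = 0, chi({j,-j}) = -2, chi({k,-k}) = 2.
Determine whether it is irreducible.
Not irreducible (reducible): <chi, chi> = 7 > 1.

Argument: <chi, chi> = (1/|G|) sum_C |C| * |chi(C)|^2 = (1/8)[1*|6|^2 + 1*|2|^2 + 2*|0|^2 + 2*|-2|^2 + 2*|2|^2]
  = (1/8)[(36) + (4) + (0) + (8) + (8)] = 56/8 = 7.
A character is irreducible iff <chi, chi> = 1, so this representation is reducible.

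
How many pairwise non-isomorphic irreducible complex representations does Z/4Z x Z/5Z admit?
20

Solution. The number of irreducible complex representations of a finite group equals its number of conjugacy classes. Z/4Z x Z/5Z is abelian of order 20, so every element is its own conjugacy class: 20 classes, so Z/4Z x Z/5Z (order 20) has exactly 20 irreducible complex representations.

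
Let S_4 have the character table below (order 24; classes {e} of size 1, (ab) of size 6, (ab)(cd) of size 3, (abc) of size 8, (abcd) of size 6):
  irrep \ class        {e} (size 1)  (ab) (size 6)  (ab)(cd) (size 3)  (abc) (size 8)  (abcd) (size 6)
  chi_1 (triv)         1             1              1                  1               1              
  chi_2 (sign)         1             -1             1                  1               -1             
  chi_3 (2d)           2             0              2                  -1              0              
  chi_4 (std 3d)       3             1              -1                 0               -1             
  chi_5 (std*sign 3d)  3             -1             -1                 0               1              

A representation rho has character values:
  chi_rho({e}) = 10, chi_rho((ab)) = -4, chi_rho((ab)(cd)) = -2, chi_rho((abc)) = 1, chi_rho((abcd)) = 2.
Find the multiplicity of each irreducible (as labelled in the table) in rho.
Multiplicities: chi_1: 0, chi_2: 1, chi_3: 0, chi_4: 0, chi_5: 3.

Derivation: Use <chi_rho, chi> = (1/|G|) sum_C |C| * chi_rho(C) * conj(chi(C)) with |G| = 24 for each irreducible chi in the table:
  <chi_rho, chi_1> = (1/24)[1*(10)*conj(1) + 6*(-4)*conj(1) + 3*(-2)*conj(1) + 8*(1)*conj(1) + 6*(2)*conj(1)]
      = (1/24)[(10) + (-24) + (-6) + (8) + (12)] = 0/24 = 0
  <chi_rho, chi_2> = (1/24)[1*(10)*conj(1) + 6*(-4)*conj(-1) + 3*(-2)*conj(1) + 8*(1)*conj(1) + 6*(2)*conj(-1)]
      = (1/24)[(10) + (24) + (-6) + (8) + (-12)] = 24/24 = 1
  <chi_rho, chi_3> = (1/24)[1*(10)*conj(2) + 6*(-4)*conj(0) + 3*(-2)*conj(2) + 8*(1)*conj(-1) + 6*(2)*conj(0)]
      = (1/24)[(20) + (0) + (-12) + (-8) + (0)] = 0/24 = 0
  <chi_rho, chi_4> = (1/24)[1*(10)*conj(3) + 6*(-4)*conj(1) + 3*(-2)*conj(-1) + 8*(1)*conj(0) + 6*(2)*conj(-1)]
      = (1/24)[(30) + (-24) + (6) + (0) + (-12)] = 0/24 = 0
  <chi_rho, chi_5> = (1/24)[1*(10)*conj(3) + 6*(-4)*conj(-1) + 3*(-2)*conj(-1) + 8*(1)*conj(0) + 6*(2)*conj(1)]
      = (1/24)[(30) + (24) + (6) + (0) + (12)] = 72/24 = 3
Dimension check: dim(rho) = sum (mult * dim) = 0*1 + 1*1 + 0*2 + 0*3 + 3*3 = 10 = chi_rho(e) = 10.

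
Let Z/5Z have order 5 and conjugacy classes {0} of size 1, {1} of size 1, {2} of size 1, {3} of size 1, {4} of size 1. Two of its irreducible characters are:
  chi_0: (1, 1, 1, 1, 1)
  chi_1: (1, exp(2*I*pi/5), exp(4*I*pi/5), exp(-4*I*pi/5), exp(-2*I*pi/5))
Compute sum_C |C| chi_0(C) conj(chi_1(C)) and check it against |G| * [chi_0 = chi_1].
Sum = 0; so <chi_0, chi_1> = 0 (distinct irreducibles are orthogonal).

Argument: Compute term by term over conjugacy classes (|C| * chi_0(C) * conj(chi_1(C))):
  1*(1)*conj(1) + 1*(1)*conj(exp(2*I*pi/5)) + 1*(1)*conj(exp(4*I*pi/5)) + 1*(1)*conj(exp(-4*I*pi/5)) + 1*(1)*conj(exp(-2*I*pi/5))
  = (1) + (exp(-2*I*pi/5)) + (exp(-4*I*pi/5)) + (exp(4*I*pi/5)) + (exp(2*I*pi/5))
  = 0.
(Exp terms are combined using exp(i*s)*conj(exp(i*t)) = exp(i*(s-t)), and sums of them are collapsed using the identity that for every m > 1 the m distinct m-th roots of unity sum to 0, e.g. 1 + exp(2*I*pi/3) + exp(-2*I*pi/3) = 0.)
Dividing by |G| = 5 gives 0/5 = 0, matching the row-orthogonality relation <chi_0, chi_1> = [chi_0 = chi_1].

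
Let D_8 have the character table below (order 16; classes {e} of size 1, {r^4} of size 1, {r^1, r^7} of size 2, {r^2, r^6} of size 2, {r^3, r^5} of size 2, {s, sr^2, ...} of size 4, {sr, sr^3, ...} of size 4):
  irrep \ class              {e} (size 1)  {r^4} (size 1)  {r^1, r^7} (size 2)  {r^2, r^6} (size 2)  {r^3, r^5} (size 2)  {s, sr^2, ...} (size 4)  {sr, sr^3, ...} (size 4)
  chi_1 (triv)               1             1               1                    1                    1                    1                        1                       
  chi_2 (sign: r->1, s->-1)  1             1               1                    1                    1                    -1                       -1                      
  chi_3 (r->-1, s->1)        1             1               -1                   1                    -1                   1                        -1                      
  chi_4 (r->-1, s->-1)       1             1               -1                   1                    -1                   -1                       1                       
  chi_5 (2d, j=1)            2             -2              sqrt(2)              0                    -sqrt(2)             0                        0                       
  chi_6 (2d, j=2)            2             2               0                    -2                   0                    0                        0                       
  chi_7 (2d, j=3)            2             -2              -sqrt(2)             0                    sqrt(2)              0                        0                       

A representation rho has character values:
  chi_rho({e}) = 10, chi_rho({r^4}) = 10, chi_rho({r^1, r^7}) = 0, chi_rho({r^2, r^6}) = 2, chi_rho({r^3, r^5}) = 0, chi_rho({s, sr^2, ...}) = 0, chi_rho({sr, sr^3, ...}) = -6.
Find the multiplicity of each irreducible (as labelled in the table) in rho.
Multiplicities: chi_1: 0, chi_2: 3, chi_3: 3, chi_4: 0, chi_5: 0, chi_6: 2, chi_7: 0.

Details: Use <chi_rho, chi> = (1/|G|) sum_C |C| * chi_rho(C) * conj(chi(C)) with |G| = 16 for each irreducible chi in the table:
  <chi_rho, chi_1> = (1/16)[1*(10)*conj(1) + 1*(10)*conj(1) + 2*(0)*conj(1) + 2*(2)*conj(1) + 2*(0)*conj(1) + 4*(0)*conj(1) + 4*(-6)*conj(1)]
      = (1/16)[(10) + (10) + (0) + (4) + (0) + (0) + (-24)] = 0/16 = 0
  <chi_rho, chi_2> = (1/16)[1*(10)*conj(1) + 1*(10)*conj(1) + 2*(0)*conj(1) + 2*(2)*conj(1) + 2*(0)*conj(1) + 4*(0)*conj(-1) + 4*(-6)*conj(-1)]
      = (1/16)[(10) + (10) + (0) + (4) + (0) + (0) + (24)] = 48/16 = 3
  <chi_rho, chi_3> = (1/16)[1*(10)*conj(1) + 1*(10)*conj(1) + 2*(0)*conj(-1) + 2*(2)*conj(1) + 2*(0)*conj(-1) + 4*(0)*conj(1) + 4*(-6)*conj(-1)]
      = (1/16)[(10) + (10) + (0) + (4) + (0) + (0) + (24)] = 48/16 = 3
  <chi_rho, chi_4> = (1/16)[1*(10)*conj(1) + 1*(10)*conj(1) + 2*(0)*conj(-1) + 2*(2)*conj(1) + 2*(0)*conj(-1) + 4*(0)*conj(-1) + 4*(-6)*conj(1)]
      = (1/16)[(10) + (10) + (0) + (4) + (0) + (0) + (-24)] = 0/16 = 0
  <chi_rho, chi_5> = (1/16)[1*(10)*conj(2) + 1*(10)*conj(-2) + 2*(0)*conj(sqrt(2)) + 2*(2)*conj(0) + 2*(0)*conj(-sqrt(2)) + 4*(0)*conj(0) + 4*(-6)*conj(0)]
      = (1/16)[(20) + (-20) + (0) + (0) + (0) + (0) + (0)] = 0/16 = 0
  <chi_rho, chi_6> = (1/16)[1*(10)*conj(2) + 1*(10)*conj(2) + 2*(0)*conj(0) + 2*(2)*conj(-2) + 2*(0)*conj(0) + 4*(0)*conj(0) + 4*(-6)*conj(0)]
      = (1/16)[(20) + (20) + (0) + (-8) + (0) + (0) + (0)] = 32/16 = 2
  <chi_rho, chi_7> = (1/16)[1*(10)*conj(2) + 1*(10)*conj(-2) + 2*(0)*conj(-sqrt(2)) + 2*(2)*conj(0) + 2*(0)*conj(sqrt(2)) + 4*(0)*conj(0) + 4*(-6)*conj(0)]
      = (1/16)[(20) + (-20) + (0) + (0) + (0) + (0) + (0)] = 0/16 = 0
Dimension check: dim(rho) = sum (mult * dim) = 0*1 + 3*1 + 3*1 + 0*1 + 0*2 + 2*2 + 0*2 = 10 = chi_rho(e) = 10.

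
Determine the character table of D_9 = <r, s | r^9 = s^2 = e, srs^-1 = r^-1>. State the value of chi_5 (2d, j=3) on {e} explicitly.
Conjugacy classes: {e} of size 1, {r^1, r^8} of size 2, {r^2, r^7} of size 2, {r^3, r^6} of size 2, {r^4, r^5} of size 2, {s, sr, ..., sr^8} of size 9.
Character table:
  irrep \ class              {e} (size 1)  {r^1, r^8} (size 2)  {r^2, r^7} (size 2)  {r^3, r^6} (size 2)  {r^4, r^5} (size 2)  {s, sr, ..., sr^8} (size 9)
  chi_1 (triv)               1             1                    1                    1                    1                    1                          
  chi_2 (sign: r->1, s->-1)  1             1                    1                    1                    1                    -1                         
  chi_3 (2d, j=1)            2             2*cos(2*pi/9)        2*cos(4*pi/9)        -1                   -2*cos(pi/9)         0                          
  chi_4 (2d, j=2)            2             2*cos(4*pi/9)        -2*cos(pi/9)         -1                   2*cos(2*pi/9)        0                          
  chi_5 (2d, j=3)            2             -1                   -1                   2                    -1                   0                          
  chi_6 (2d, j=4)            2             -2*cos(pi/9)         2*cos(2*pi/9)        -1                   2*cos(4*pi/9)        0                          

Spot check: chi_5 (2d, j=3) on {e} = 2.

Argument: D_9 has order 2*9 = 18 with 6 conjugacy classes, hence 6 irreducibles. Sum of squared dims 1 + 1 + 4 + 4 + 4 + 4 = 18 = |G|. Linear characters come from the abelianisation; the 2-dimensional irreps have character r^k -> 2*cos(2*pi*j*k/9), reflections -> 0.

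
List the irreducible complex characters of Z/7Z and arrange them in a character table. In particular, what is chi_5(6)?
Character table of Z/7Z (irreps indexed chi_0,...,chi_6 with chi_k(m) = zeta_7^(k*m), zeta_7 = exp(2*pi*i/7)):
  irrep \ class  {0} (size 1)  {1} (size 1)    {2} (size 1)    {3} (size 1)    {4} (size 1)    {5} (size 1)    {6} (size 1)  
  chi_0          1             1               1               1               1               1               1             
  chi_1          1             exp(2*I*pi/7)   exp(4*I*pi/7)   exp(6*I*pi/7)   exp(-6*I*pi/7)  exp(-4*I*pi/7)  exp(-2*I*pi/7)
  chi_2          1             exp(4*I*pi/7)   exp(-6*I*pi/7)  exp(-2*I*pi/7)  exp(2*I*pi/7)   exp(6*I*pi/7)   exp(-4*I*pi/7)
  chi_3          1             exp(6*I*pi/7)   exp(-2*I*pi/7)  exp(4*I*pi/7)   exp(-4*I*pi/7)  exp(2*I*pi/7)   exp(-6*I*pi/7)
  chi_4          1             exp(-6*I*pi/7)  exp(2*I*pi/7)   exp(-4*I*pi/7)  exp(4*I*pi/7)   exp(-2*I*pi/7)  exp(6*I*pi/7) 
  chi_5          1             exp(-4*I*pi/7)  exp(6*I*pi/7)   exp(2*I*pi/7)   exp(-2*I*pi/7)  exp(-6*I*pi/7)  exp(4*I*pi/7) 
  chi_6          1             exp(-2*I*pi/7)  exp(-4*I*pi/7)  exp(-6*I*pi/7)  exp(6*I*pi/7)   exp(4*I*pi/7)   exp(2*I*pi/7) 

Spot check: chi_5(6) = zeta_7^(5*6) = zeta_7^30 = exp(4*I*pi/7).

Explanation: Z/7Z is abelian, so all 7 irreducible complex representations are 1-dimensional. They are given by chi_k(m) = zeta_7^(k*m) for k = 0,...,6. Row orthogonality: sum_m chi_k(m) conj(chi_l(m)) = 7 * [k = l].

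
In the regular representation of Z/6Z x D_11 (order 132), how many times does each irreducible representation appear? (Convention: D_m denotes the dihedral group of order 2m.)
Each irreducible V_i of dimension d_i appears with multiplicity d_i, i.e. rho_reg = (direct sum over all irreducibles V_i) d_i V_i. The irreducible dimensions for Z/6Z x D_11 are 1, 1, 1, 1, 1, 1, 1, 1, 1, 1, 1, 1, 2, 2, 2, 2, 2, 2, 2, 2, 2, 2, 2, 2, 2, 2, 2, 2, 2, 2, 2, 2, 2, 2, 2, 2, 2, 2, 2, 2, 2, 2: 12 irreducibles of dimension 1, each with multiplicity 1; 30 irreducibles of dimension 2, each with multiplicity 2. Total dimension 12*1*1 + 30*2*2 = 132 = |G|.

Solution. General theorem: in the regular representation of a finite group G, each irreducible appears with multiplicity equal to its dimension. Check: dim(rho_reg) = sum d_i^2 = 1 + 1 + 1 + 1 + 1 + 1 + 1 + 1 + 1 + 1 + 1 + 1 + 4 + 4 + 4 + 4 + 4 + 4 + 4 + 4 + 4 + 4 + 4 + 4 + 4 + 4 + 4 + 4 + 4 + 4 + 4 + 4 + 4 + 4 + 4 + 4 + 4 + 4 + 4 + 4 + 4 + 4 = 132 = |G|.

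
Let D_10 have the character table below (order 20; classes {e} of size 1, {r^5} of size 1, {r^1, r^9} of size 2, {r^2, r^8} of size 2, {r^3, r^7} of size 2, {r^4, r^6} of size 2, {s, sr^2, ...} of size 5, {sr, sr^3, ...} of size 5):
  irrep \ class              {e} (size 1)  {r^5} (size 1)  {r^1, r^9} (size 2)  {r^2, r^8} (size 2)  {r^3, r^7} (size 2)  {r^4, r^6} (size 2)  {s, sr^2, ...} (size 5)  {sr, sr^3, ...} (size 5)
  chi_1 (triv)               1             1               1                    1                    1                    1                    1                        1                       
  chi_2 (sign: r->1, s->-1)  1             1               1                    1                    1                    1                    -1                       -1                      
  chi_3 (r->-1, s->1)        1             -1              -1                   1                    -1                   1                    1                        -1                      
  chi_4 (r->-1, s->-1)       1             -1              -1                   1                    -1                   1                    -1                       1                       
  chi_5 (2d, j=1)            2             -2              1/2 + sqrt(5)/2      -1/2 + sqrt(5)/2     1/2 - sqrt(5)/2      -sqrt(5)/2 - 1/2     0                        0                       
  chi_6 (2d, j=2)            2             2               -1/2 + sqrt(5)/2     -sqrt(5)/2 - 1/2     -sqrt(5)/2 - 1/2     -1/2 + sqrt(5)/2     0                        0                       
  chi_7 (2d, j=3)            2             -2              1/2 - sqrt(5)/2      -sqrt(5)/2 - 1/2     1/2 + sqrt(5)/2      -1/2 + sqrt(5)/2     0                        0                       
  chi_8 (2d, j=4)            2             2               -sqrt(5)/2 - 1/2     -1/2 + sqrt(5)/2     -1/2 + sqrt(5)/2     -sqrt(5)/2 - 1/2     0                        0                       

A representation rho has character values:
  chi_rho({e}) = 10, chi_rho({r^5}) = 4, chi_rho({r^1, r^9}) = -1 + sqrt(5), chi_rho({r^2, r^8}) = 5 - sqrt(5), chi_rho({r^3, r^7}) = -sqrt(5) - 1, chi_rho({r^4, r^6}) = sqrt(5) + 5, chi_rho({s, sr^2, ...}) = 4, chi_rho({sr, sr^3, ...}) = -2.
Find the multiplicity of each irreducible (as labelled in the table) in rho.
Multiplicities: chi_1: 2, chi_2: 1, chi_3: 3, chi_4: 0, chi_5: 0, chi_6: 2, chi_7: 0, chi_8: 0.

Justification: Use <chi_rho, chi> = (1/|G|) sum_C |C| * chi_rho(C) * conj(chi(C)) with |G| = 20 for each irreducible chi in the table:
  <chi_rho, chi_1> = (1/20)[1*(10)*conj(1) + 1*(4)*conj(1) + 2*(-1 + sqrt(5))*conj(1) + 2*(5 - sqrt(5))*conj(1) + 2*(-sqrt(5) - 1)*conj(1) + 2*(sqrt(5) + 5)*conj(1) + 5*(4)*conj(1) + 5*(-2)*conj(1)]
      = (1/20)[(10) + (4) + (-2 + 2*sqrt(5)) + (10 - 2*sqrt(5)) + (-2*sqrt(5) - 2) + (2*sqrt(5) + 10) + (20) + (-10)] = 40/20 = 2
  <chi_rho, chi_2> = (1/20)[1*(10)*conj(1) + 1*(4)*conj(1) + 2*(-1 + sqrt(5))*conj(1) + 2*(5 - sqrt(5))*conj(1) + 2*(-sqrt(5) - 1)*conj(1) + 2*(sqrt(5) + 5)*conj(1) + 5*(4)*conj(-1) + 5*(-2)*conj(-1)]
      = (1/20)[(10) + (4) + (-2 + 2*sqrt(5)) + (10 - 2*sqrt(5)) + (-2*sqrt(5) - 2) + (2*sqrt(5) + 10) + (-20) + (10)] = 20/20 = 1
  <chi_rho, chi_3> = (1/20)[1*(10)*conj(1) + 1*(4)*conj(-1) + 2*(-1 + sqrt(5))*conj(-1) + 2*(5 - sqrt(5))*conj(1) + 2*(-sqrt(5) - 1)*conj(-1) + 2*(sqrt(5) + 5)*conj(1) + 5*(4)*conj(1) + 5*(-2)*conj(-1)]
      = (1/20)[(10) + (-4) + (2 - 2*sqrt(5)) + (10 - 2*sqrt(5)) + (2 + 2*sqrt(5)) + (2*sqrt(5) + 10) + (20) + (10)] = 60/20 = 3
  <chi_rho, chi_4> = (1/20)[1*(10)*conj(1) + 1*(4)*conj(-1) + 2*(-1 + sqrt(5))*conj(-1) + 2*(5 - sqrt(5))*conj(1) + 2*(-sqrt(5) - 1)*conj(-1) + 2*(sqrt(5) + 5)*conj(1) + 5*(4)*conj(-1) + 5*(-2)*conj(1)]
      = (1/20)[(10) + (-4) + (2 - 2*sqrt(5)) + (10 - 2*sqrt(5)) + (2 + 2*sqrt(5)) + (2*sqrt(5) + 10) + (-20) + (-10)] = 0/20 = 0
  <chi_rho, chi_5> = (1/20)[1*(10)*conj(2) + 1*(4)*conj(-2) + 2*(-1 + sqrt(5))*conj(1/2 + sqrt(5)/2) + 2*(5 - sqrt(5))*conj(-1/2 + sqrt(5)/2) + 2*(-sqrt(5) - 1)*conj(1/2 - sqrt(5)/2) + 2*(sqrt(5) + 5)*conj(-sqrt(5)/2 - 1/2) + 5*(4)*conj(0) + 5*(-2)*conj(0)]
      = (1/20)[(20) + (-8) + (4) + (-10 + 6*sqrt(5)) + (4) + (-6*sqrt(5) - 10) + (0) + (0)] = 0/20 = 0
  <chi_rho, chi_6> = (1/20)[1*(10)*conj(2) + 1*(4)*conj(2) + 2*(-1 + sqrt(5))*conj(-1/2 + sqrt(5)/2) + 2*(5 - sqrt(5))*conj(-sqrt(5)/2 - 1/2) + 2*(-sqrt(5) - 1)*conj(-sqrt(5)/2 - 1/2) + 2*(sqrt(5) + 5)*conj(-1/2 + sqrt(5)/2) + 5*(4)*conj(0) + 5*(-2)*conj(0)]
      = (1/20)[(20) + (8) + (6 - 2*sqrt(5)) + (-4*sqrt(5)) + (2*sqrt(5) + 6) + (4*sqrt(5)) + (0) + (0)] = 40/20 = 2
  <chi_rho, chi_7> = (1/20)[1*(10)*conj(2) + 1*(4)*conj(-2) + 2*(-1 + sqrt(5))*conj(1/2 - sqrt(5)/2) + 2*(5 - sqrt(5))*conj(-sqrt(5)/2 - 1/2) + 2*(-sqrt(5) - 1)*conj(1/2 + sqrt(5)/2) + 2*(sqrt(5) + 5)*conj(-1/2 + sqrt(5)/2) + 5*(4)*conj(0) + 5*(-2)*conj(0)]
      = (1/20)[(20) + (-8) + (-6 + 2*sqrt(5)) + (-4*sqrt(5)) + (-6 - 2*sqrt(5)) + (4*sqrt(5)) + (0) + (0)] = 0/20 = 0
  <chi_rho, chi_8> = (1/20)[1*(10)*conj(2) + 1*(4)*conj(2) + 2*(-1 + sqrt(5))*conj(-sqrt(5)/2 - 1/2) + 2*(5 - sqrt(5))*conj(-1/2 + sqrt(5)/2) + 2*(-sqrt(5) - 1)*conj(-1/2 + sqrt(5)/2) + 2*(sqrt(5) + 5)*conj(-sqrt(5)/2 - 1/2) + 5*(4)*conj(0) + 5*(-2)*conj(0)]
      = (1/20)[(20) + (8) + (-4) + (-10 + 6*sqrt(5)) + (-4) + (-6*sqrt(5) - 10) + (0) + (0)] = 0/20 = 0
Dimension check: dim(rho) = sum (mult * dim) = 2*1 + 1*1 + 3*1 + 0*1 + 0*2 + 2*2 + 0*2 + 0*2 = 10 = chi_rho(e) = 10.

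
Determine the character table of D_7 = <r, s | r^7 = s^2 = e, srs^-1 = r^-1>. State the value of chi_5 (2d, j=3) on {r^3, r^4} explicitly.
Conjugacy classes: {e} of size 1, {r^1, r^6} of size 2, {r^2, r^5} of size 2, {r^3, r^4} of size 2, {s, sr, ..., sr^6} of size 7.
Character table:
  irrep \ class              {e} (size 1)  {r^1, r^6} (size 2)  {r^2, r^5} (size 2)  {r^3, r^4} (size 2)  {s, sr, ..., sr^6} (size 7)
  chi_1 (triv)               1             1                    1                    1                    1                          
  chi_2 (sign: r->1, s->-1)  1             1                    1                    1                    -1                         
  chi_3 (2d, j=1)            2             2*cos(2*pi/7)        -2*cos(3*pi/7)       -2*cos(pi/7)         0                          
  chi_4 (2d, j=2)            2             -2*cos(3*pi/7)       -2*cos(pi/7)         2*cos(2*pi/7)        0                          
  chi_5 (2d, j=3)            2             -2*cos(pi/7)         2*cos(2*pi/7)        -2*cos(3*pi/7)       0                          

Spot check: chi_5 (2d, j=3) on {r^3, r^4} = -2*cos(3*pi/7).

Details: D_7 has order 2*7 = 14 with 5 conjugacy classes, hence 5 irreducibles. Sum of squared dims 1 + 1 + 4 + 4 + 4 = 14 = |G|. Linear characters come from the abelianisation; the 2-dimensional irreps have character r^k -> 2*cos(2*pi*j*k/7), reflections -> 0.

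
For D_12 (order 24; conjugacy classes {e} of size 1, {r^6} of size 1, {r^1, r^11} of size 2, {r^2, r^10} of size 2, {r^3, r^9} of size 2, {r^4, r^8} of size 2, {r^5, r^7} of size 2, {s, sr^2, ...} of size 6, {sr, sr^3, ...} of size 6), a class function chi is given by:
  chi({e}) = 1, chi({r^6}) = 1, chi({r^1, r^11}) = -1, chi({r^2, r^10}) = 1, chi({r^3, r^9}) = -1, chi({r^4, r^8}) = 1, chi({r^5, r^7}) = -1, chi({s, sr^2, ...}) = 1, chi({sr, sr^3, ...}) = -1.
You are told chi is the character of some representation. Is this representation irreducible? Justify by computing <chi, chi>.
Irreducible: <chi, chi> = 1.

Proof sketch: <chi, chi> = (1/|G|) sum_C |C| * |chi(C)|^2 = (1/24)[1*|1|^2 + 1*|1|^2 + 2*|-1|^2 + 2*|1|^2 + 2*|-1|^2 + 2*|1|^2 + 2*|-1|^2 + 6*|1|^2 + 6*|-1|^2]
  = (1/24)[(1) + (1) + (2) + (2) + (2) + (2) + (2) + (6) + (6)] = 24/24 = 1.
A character is irreducible iff <chi, chi> = 1, so this representation is irreducible.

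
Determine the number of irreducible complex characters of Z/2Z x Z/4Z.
8

Solution. The number of irreducible complex representations of a finite group equals its number of conjugacy classes. Z/2Z x Z/4Z is abelian of order 8, so every element is its own conjugacy class: 8 classes, so Z/2Z x Z/4Z (order 8) has exactly 8 irreducible complex representations.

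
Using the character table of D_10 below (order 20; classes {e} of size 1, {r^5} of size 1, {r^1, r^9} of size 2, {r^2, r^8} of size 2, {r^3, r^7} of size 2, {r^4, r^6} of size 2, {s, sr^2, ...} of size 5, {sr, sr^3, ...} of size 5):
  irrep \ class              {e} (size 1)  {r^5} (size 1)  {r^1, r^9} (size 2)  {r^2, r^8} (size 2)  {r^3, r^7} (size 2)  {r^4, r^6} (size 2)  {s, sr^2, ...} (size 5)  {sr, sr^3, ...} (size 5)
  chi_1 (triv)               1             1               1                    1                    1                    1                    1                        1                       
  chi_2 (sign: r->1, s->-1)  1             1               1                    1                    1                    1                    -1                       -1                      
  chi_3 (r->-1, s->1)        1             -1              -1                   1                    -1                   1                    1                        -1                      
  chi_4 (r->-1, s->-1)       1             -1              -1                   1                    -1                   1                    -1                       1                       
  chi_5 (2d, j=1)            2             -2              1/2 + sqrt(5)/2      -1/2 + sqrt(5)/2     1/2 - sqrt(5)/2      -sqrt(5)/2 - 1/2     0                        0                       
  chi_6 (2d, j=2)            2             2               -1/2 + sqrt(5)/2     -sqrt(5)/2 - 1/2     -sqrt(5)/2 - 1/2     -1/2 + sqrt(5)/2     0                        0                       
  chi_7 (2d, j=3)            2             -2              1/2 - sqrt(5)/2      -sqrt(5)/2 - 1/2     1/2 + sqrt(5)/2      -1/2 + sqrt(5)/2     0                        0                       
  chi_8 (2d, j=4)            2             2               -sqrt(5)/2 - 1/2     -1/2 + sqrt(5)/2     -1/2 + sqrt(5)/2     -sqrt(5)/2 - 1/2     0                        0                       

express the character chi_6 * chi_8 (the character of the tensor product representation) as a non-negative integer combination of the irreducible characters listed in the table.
chi_6 tensor chi_8 = chi_6 + chi_8 (all other irreducibles have multiplicity 0).

Working: The character of a tensor product is the pointwise product (chi_6 * chi_8)(C) = chi_6(C) * chi_8(C):
  {e}: (2)*(2), {r^5}: (2)*(2), {r^1, r^9}: (-1/2 + sqrt(5)/2)*(-sqrt(5)/2 - 1/2), {r^2, r^8}: (-sqrt(5)/2 - 1/2)*(-1/2 + sqrt(5)/2), {r^3, r^7}: (-sqrt(5)/2 - 1/2)*(-1/2 + sqrt(5)/2), {r^4, r^6}: (-1/2 + sqrt(5)/2)*(-sqrt(5)/2 - 1/2), {s, sr^2, ...}: (0)*(0), {sr, sr^3, ...}: (0)*(0)
so (chi_6 * chi_8) takes values
  {e} -> 4, {r^5} -> 4, {r^1, r^9} -> -1, {r^2, r^8} -> -1, {r^3, r^7} -> -1, {r^4, r^6} -> -1, {s, sr^2, ...} -> 0, {sr, sr^3, ...} -> 0.
Now take the inner product of this character with each irreducible chi from the table, <chi_6*chi_8, chi> = (1/20) sum_C |C| (chi_6*chi_8)(C) conj(chi(C)):
  <chi_6*chi_8, chi_1> = (1/20)[1*(4)*conj(1) + 1*(4)*conj(1) + 2*(-1)*conj(1) + 2*(-1)*conj(1) + 2*(-1)*conj(1) + 2*(-1)*conj(1) + 5*(0)*conj(1) + 5*(0)*conj(1)]
      = (1/20)[(4) + (4) + (-2) + (-2) + (-2) + (-2) + (0) + (0)] = 0/20 = 0
  <chi_6*chi_8, chi_2> = (1/20)[1*(4)*conj(1) + 1*(4)*conj(1) + 2*(-1)*conj(1) + 2*(-1)*conj(1) + 2*(-1)*conj(1) + 2*(-1)*conj(1) + 5*(0)*conj(-1) + 5*(0)*conj(-1)]
      = (1/20)[(4) + (4) + (-2) + (-2) + (-2) + (-2) + (0) + (0)] = 0/20 = 0
  <chi_6*chi_8, chi_3> = (1/20)[1*(4)*conj(1) + 1*(4)*conj(-1) + 2*(-1)*conj(-1) + 2*(-1)*conj(1) + 2*(-1)*conj(-1) + 2*(-1)*conj(1) + 5*(0)*conj(1) + 5*(0)*conj(-1)]
      = (1/20)[(4) + (-4) + (2) + (-2) + (2) + (-2) + (0) + (0)] = 0/20 = 0
  <chi_6*chi_8, chi_4> = (1/20)[1*(4)*conj(1) + 1*(4)*conj(-1) + 2*(-1)*conj(-1) + 2*(-1)*conj(1) + 2*(-1)*conj(-1) + 2*(-1)*conj(1) + 5*(0)*conj(-1) + 5*(0)*conj(1)]
      = (1/20)[(4) + (-4) + (2) + (-2) + (2) + (-2) + (0) + (0)] = 0/20 = 0
  <chi_6*chi_8, chi_5> = (1/20)[1*(4)*conj(2) + 1*(4)*conj(-2) + 2*(-1)*conj(1/2 + sqrt(5)/2) + 2*(-1)*conj(-1/2 + sqrt(5)/2) + 2*(-1)*conj(1/2 - sqrt(5)/2) + 2*(-1)*conj(-sqrt(5)/2 - 1/2) + 5*(0)*conj(0) + 5*(0)*conj(0)]
      = (1/20)[(8) + (-8) + (-sqrt(5) - 1) + (1 - sqrt(5)) + (-1 + sqrt(5)) + (1 + sqrt(5)) + (0) + (0)] = 0/20 = 0
  <chi_6*chi_8, chi_6> = (1/20)[1*(4)*conj(2) + 1*(4)*conj(2) + 2*(-1)*conj(-1/2 + sqrt(5)/2) + 2*(-1)*conj(-sqrt(5)/2 - 1/2) + 2*(-1)*conj(-sqrt(5)/2 - 1/2) + 2*(-1)*conj(-1/2 + sqrt(5)/2) + 5*(0)*conj(0) + 5*(0)*conj(0)]
      = (1/20)[(8) + (8) + (1 - sqrt(5)) + (1 + sqrt(5)) + (1 + sqrt(5)) + (1 - sqrt(5)) + (0) + (0)] = 20/20 = 1
  <chi_6*chi_8, chi_7> = (1/20)[1*(4)*conj(2) + 1*(4)*conj(-2) + 2*(-1)*conj(1/2 - sqrt(5)/2) + 2*(-1)*conj(-sqrt(5)/2 - 1/2) + 2*(-1)*conj(1/2 + sqrt(5)/2) + 2*(-1)*conj(-1/2 + sqrt(5)/2) + 5*(0)*conj(0) + 5*(0)*conj(0)]
      = (1/20)[(8) + (-8) + (-1 + sqrt(5)) + (1 + sqrt(5)) + (-sqrt(5) - 1) + (1 - sqrt(5)) + (0) + (0)] = 0/20 = 0
  <chi_6*chi_8, chi_8> = (1/20)[1*(4)*conj(2) + 1*(4)*conj(2) + 2*(-1)*conj(-sqrt(5)/2 - 1/2) + 2*(-1)*conj(-1/2 + sqrt(5)/2) + 2*(-1)*conj(-1/2 + sqrt(5)/2) + 2*(-1)*conj(-sqrt(5)/2 - 1/2) + 5*(0)*conj(0) + 5*(0)*conj(0)]
      = (1/20)[(8) + (8) + (1 + sqrt(5)) + (1 - sqrt(5)) + (1 - sqrt(5)) + (1 + sqrt(5)) + (0) + (0)] = 20/20 = 1
Hence the multiplicities are chi_6: 1, chi_8: 1. Dimension check: dim(chi_6)*dim(chi_8) = 2*2 = 4 and sum (mult * dim) = 1*2 + 1*2 = 4.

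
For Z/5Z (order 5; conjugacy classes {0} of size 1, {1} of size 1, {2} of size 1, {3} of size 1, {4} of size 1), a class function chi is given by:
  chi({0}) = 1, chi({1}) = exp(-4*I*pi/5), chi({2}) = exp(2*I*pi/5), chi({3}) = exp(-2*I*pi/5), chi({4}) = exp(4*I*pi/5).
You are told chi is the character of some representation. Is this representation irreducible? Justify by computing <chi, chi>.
Irreducible: <chi, chi> = 1.

Why: <chi, chi> = (1/|G|) sum_C |C| * |chi(C)|^2 = (1/5)[1*|1|^2 + 1*|exp(-4*I*pi/5)|^2 + 1*|exp(2*I*pi/5)|^2 + 1*|exp(-2*I*pi/5)|^2 + 1*|exp(4*I*pi/5)|^2]
  = (1/5)[(1) + (1) + (1) + (1) + (1)] = 5/5 = 1.
(Exp terms are combined using exp(i*s)*conj(exp(i*t)) = exp(i*(s-t)), and sums of them are collapsed using the identity that for every m > 1 the m distinct m-th roots of unity sum to 0, e.g. 1 + exp(2*I*pi/3) + exp(-2*I*pi/3) = 0.)
A character is irreducible iff <chi, chi> = 1, so this representation is irreducible.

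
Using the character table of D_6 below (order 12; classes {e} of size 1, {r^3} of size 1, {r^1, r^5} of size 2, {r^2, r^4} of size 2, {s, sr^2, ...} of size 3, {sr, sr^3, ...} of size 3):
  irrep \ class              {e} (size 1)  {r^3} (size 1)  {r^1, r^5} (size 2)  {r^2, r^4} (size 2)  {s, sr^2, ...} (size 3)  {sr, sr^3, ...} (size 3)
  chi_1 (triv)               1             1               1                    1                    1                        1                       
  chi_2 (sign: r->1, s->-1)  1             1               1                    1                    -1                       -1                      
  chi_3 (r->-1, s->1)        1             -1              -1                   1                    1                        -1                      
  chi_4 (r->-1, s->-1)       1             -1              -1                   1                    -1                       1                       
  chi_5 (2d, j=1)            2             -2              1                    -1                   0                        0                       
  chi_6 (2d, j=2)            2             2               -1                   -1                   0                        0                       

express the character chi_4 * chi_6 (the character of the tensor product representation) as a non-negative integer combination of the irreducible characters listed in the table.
chi_4 tensor chi_6 = chi_5 (all other irreducibles have multiplicity 0).

Derivation: The character of a tensor product is the pointwise product (chi_4 * chi_6)(C) = chi_4(C) * chi_6(C):
  {e}: (1)*(2), {r^3}: (-1)*(2), {r^1, r^5}: (-1)*(-1), {r^2, r^4}: (1)*(-1), {s, sr^2, ...}: (-1)*(0), {sr, sr^3, ...}: (1)*(0)
so (chi_4 * chi_6) takes values
  {e} -> 2, {r^3} -> -2, {r^1, r^5} -> 1, {r^2, r^4} -> -1, {s, sr^2, ...} -> 0, {sr, sr^3, ...} -> 0.
Now take the inner product of this character with each irreducible chi from the table, <chi_4*chi_6, chi> = (1/12) sum_C |C| (chi_4*chi_6)(C) conj(chi(C)):
  <chi_4*chi_6, chi_1> = (1/12)[1*(2)*conj(1) + 1*(-2)*conj(1) + 2*(1)*conj(1) + 2*(-1)*conj(1) + 3*(0)*conj(1) + 3*(0)*conj(1)]
      = (1/12)[(2) + (-2) + (2) + (-2) + (0) + (0)] = 0/12 = 0
  <chi_4*chi_6, chi_2> = (1/12)[1*(2)*conj(1) + 1*(-2)*conj(1) + 2*(1)*conj(1) + 2*(-1)*conj(1) + 3*(0)*conj(-1) + 3*(0)*conj(-1)]
      = (1/12)[(2) + (-2) + (2) + (-2) + (0) + (0)] = 0/12 = 0
  <chi_4*chi_6, chi_3> = (1/12)[1*(2)*conj(1) + 1*(-2)*conj(-1) + 2*(1)*conj(-1) + 2*(-1)*conj(1) + 3*(0)*conj(1) + 3*(0)*conj(-1)]
      = (1/12)[(2) + (2) + (-2) + (-2) + (0) + (0)] = 0/12 = 0
  <chi_4*chi_6, chi_4> = (1/12)[1*(2)*conj(1) + 1*(-2)*conj(-1) + 2*(1)*conj(-1) + 2*(-1)*conj(1) + 3*(0)*conj(-1) + 3*(0)*conj(1)]
      = (1/12)[(2) + (2) + (-2) + (-2) + (0) + (0)] = 0/12 = 0
  <chi_4*chi_6, chi_5> = (1/12)[1*(2)*conj(2) + 1*(-2)*conj(-2) + 2*(1)*conj(1) + 2*(-1)*conj(-1) + 3*(0)*conj(0) + 3*(0)*conj(0)]
      = (1/12)[(4) + (4) + (2) + (2) + (0) + (0)] = 12/12 = 1
  <chi_4*chi_6, chi_6> = (1/12)[1*(2)*conj(2) + 1*(-2)*conj(2) + 2*(1)*conj(-1) + 2*(-1)*conj(-1) + 3*(0)*conj(0) + 3*(0)*conj(0)]
      = (1/12)[(4) + (-4) + (-2) + (2) + (0) + (0)] = 0/12 = 0
Hence the multiplicities are chi_5: 1. Dimension check: dim(chi_4)*dim(chi_6) = 1*2 = 2 and sum (mult * dim) = 1*2 = 2.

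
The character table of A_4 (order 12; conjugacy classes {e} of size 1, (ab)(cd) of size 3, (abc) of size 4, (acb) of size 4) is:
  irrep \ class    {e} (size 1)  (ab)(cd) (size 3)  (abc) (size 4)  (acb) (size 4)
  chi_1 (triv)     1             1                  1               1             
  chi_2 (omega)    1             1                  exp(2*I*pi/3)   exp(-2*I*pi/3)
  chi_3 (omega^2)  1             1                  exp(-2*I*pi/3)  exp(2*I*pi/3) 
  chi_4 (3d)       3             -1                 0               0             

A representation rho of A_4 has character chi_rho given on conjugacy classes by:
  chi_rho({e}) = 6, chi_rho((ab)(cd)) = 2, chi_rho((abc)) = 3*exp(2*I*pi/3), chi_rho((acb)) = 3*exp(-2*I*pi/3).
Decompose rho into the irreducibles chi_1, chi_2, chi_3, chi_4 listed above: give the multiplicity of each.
Multiplicities: chi_1: 0, chi_2: 3, chi_3: 0, chi_4: 1.

Proof sketch: Use <chi_rho, chi> = (1/|G|) sum_C |C| * chi_rho(C) * conj(chi(C)) with |G| = 12 for each irreducible chi in the table:
  <chi_rho, chi_1> = (1/12)[1*(6)*conj(1) + 3*(2)*conj(1) + 4*(3*exp(2*I*pi/3))*conj(1) + 4*(3*exp(-2*I*pi/3))*conj(1)]
      = (1/12)[(6) + (6) + (12*exp(2*I*pi/3)) + (12*exp(-2*I*pi/3))] = 0/12 = 0
  <chi_rho, chi_2> = (1/12)[1*(6)*conj(1) + 3*(2)*conj(1) + 4*(3*exp(2*I*pi/3))*conj(exp(2*I*pi/3)) + 4*(3*exp(-2*I*pi/3))*conj(exp(-2*I*pi/3))]
      = (1/12)[(6) + (6) + (12) + (12)] = 36/12 = 3
  <chi_rho, chi_3> = (1/12)[1*(6)*conj(1) + 3*(2)*conj(1) + 4*(3*exp(2*I*pi/3))*conj(exp(-2*I*pi/3)) + 4*(3*exp(-2*I*pi/3))*conj(exp(2*I*pi/3))]
      = (1/12)[(6) + (6) + (12*exp(-2*I*pi/3)) + (12*exp(2*I*pi/3))] = 0/12 = 0
  <chi_rho, chi_4> = (1/12)[1*(6)*conj(3) + 3*(2)*conj(-1) + 4*(3*exp(2*I*pi/3))*conj(0) + 4*(3*exp(-2*I*pi/3))*conj(0)]
      = (1/12)[(18) + (-6) + (0) + (0)] = 12/12 = 1
(Exp terms are combined using exp(i*s)*conj(exp(i*t)) = exp(i*(s-t)), and sums of them are collapsed using the identity that for every m > 1 the m distinct m-th roots of unity sum to 0, e.g. 1 + exp(2*I*pi/3) + exp(-2*I*pi/3) = 0.)
Dimension check: dim(rho) = sum (mult * dim) = 0*1 + 3*1 + 0*1 + 1*3 = 6 = chi_rho(e) = 6.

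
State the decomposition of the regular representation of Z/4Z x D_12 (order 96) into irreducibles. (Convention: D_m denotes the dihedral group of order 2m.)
Each irreducible V_i of dimension d_i appears with multiplicity d_i, i.e. rho_reg = (direct sum over all irreducibles V_i) d_i V_i. The irreducible dimensions for Z/4Z x D_12 are 1, 1, 1, 1, 1, 1, 1, 1, 1, 1, 1, 1, 1, 1, 1, 1, 2, 2, 2, 2, 2, 2, 2, 2, 2, 2, 2, 2, 2, 2, 2, 2, 2, 2, 2, 2: 16 irreducibles of dimension 1, each with multiplicity 1; 20 irreducibles of dimension 2, each with multiplicity 2. Total dimension 16*1*1 + 20*2*2 = 96 = |G|.

Reasoning: General theorem: in the regular representation of a finite group G, each irreducible appears with multiplicity equal to its dimension. Check: dim(rho_reg) = sum d_i^2 = 1 + 1 + 1 + 1 + 1 + 1 + 1 + 1 + 1 + 1 + 1 + 1 + 1 + 1 + 1 + 1 + 4 + 4 + 4 + 4 + 4 + 4 + 4 + 4 + 4 + 4 + 4 + 4 + 4 + 4 + 4 + 4 + 4 + 4 + 4 + 4 = 96 = |G|.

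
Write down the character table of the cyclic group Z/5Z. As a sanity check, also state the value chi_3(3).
Character table of Z/5Z (irreps indexed chi_0,...,chi_4 with chi_k(m) = zeta_5^(k*m), zeta_5 = exp(2*pi*i/5)):
  irrep \ class  {0} (size 1)  {1} (size 1)    {2} (size 1)    {3} (size 1)    {4} (size 1)  
  chi_0          1             1               1               1               1             
  chi_1          1             exp(2*I*pi/5)   exp(4*I*pi/5)   exp(-4*I*pi/5)  exp(-2*I*pi/5)
  chi_2          1             exp(4*I*pi/5)   exp(-2*I*pi/5)  exp(2*I*pi/5)   exp(-4*I*pi/5)
  chi_3          1             exp(-4*I*pi/5)  exp(2*I*pi/5)   exp(-2*I*pi/5)  exp(4*I*pi/5) 
  chi_4          1             exp(-2*I*pi/5)  exp(-4*I*pi/5)  exp(4*I*pi/5)   exp(2*I*pi/5) 

Spot check: chi_3(3) = zeta_5^(3*3) = zeta_5^9 = exp(-2*I*pi/5).

Details: Z/5Z is abelian, so all 5 irreducible complex representations are 1-dimensional. They are given by chi_k(m) = zeta_5^(k*m) for k = 0,...,4. Row orthogonality: sum_m chi_k(m) conj(chi_l(m)) = 5 * [k = l].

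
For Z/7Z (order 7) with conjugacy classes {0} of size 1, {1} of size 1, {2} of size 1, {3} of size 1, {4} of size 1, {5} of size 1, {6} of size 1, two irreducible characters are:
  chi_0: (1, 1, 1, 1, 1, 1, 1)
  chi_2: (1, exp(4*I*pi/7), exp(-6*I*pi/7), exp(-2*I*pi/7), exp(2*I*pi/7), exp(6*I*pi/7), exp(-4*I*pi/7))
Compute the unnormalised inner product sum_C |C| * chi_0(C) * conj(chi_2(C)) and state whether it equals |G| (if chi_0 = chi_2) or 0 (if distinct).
Sum = 0; so <chi_0, chi_2> = 0 (distinct irreducibles are orthogonal).

Working: Compute term by term over conjugacy classes (|C| * chi_0(C) * conj(chi_2(C))):
  1*(1)*conj(1) + 1*(1)*conj(exp(4*I*pi/7)) + 1*(1)*conj(exp(-6*I*pi/7)) + 1*(1)*conj(exp(-2*I*pi/7)) + 1*(1)*conj(exp(2*I*pi/7)) + 1*(1)*conj(exp(6*I*pi/7)) + 1*(1)*conj(exp(-4*I*pi/7))
  = (1) + (exp(-4*I*pi/7)) + (exp(6*I*pi/7)) + (exp(2*I*pi/7)) + (exp(-2*I*pi/7)) + (exp(-6*I*pi/7)) + (exp(4*I*pi/7))
  = 0.
(Exp terms are combined using exp(i*s)*conj(exp(i*t)) = exp(i*(s-t)), and sums of them are collapsed using the identity that for every m > 1 the m distinct m-th roots of unity sum to 0, e.g. 1 + exp(2*I*pi/3) + exp(-2*I*pi/3) = 0.)
Dividing by |G| = 7 gives 0/7 = 0, matching the row-orthogonality relation <chi_0, chi_2> = [chi_0 = chi_2].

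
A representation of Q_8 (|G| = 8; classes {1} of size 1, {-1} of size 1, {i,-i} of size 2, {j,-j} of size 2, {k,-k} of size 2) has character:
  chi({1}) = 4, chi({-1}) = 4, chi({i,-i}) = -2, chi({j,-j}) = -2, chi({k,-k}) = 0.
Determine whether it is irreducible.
Not irreducible (reducible): <chi, chi> = 6 > 1.

Explanation: <chi, chi> = (1/|G|) sum_C |C| * |chi(C)|^2 = (1/8)[1*|4|^2 + 1*|4|^2 + 2*|-2|^2 + 2*|-2|^2 + 2*|0|^2]
  = (1/8)[(16) + (16) + (8) + (8) + (0)] = 48/8 = 6.
A character is irreducible iff <chi, chi> = 1, so this representation is reducible.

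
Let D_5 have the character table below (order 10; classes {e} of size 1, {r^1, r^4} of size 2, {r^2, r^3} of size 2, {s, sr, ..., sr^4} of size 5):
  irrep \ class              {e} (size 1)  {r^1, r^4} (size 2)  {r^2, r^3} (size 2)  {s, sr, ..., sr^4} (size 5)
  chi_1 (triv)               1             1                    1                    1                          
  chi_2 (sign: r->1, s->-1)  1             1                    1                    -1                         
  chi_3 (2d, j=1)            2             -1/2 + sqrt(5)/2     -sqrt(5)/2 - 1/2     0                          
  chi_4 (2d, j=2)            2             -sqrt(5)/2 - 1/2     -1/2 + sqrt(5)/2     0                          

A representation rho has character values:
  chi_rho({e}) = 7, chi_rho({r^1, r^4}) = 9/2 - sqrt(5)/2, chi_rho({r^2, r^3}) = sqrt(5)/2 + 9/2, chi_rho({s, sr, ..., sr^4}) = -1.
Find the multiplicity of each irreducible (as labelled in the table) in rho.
Multiplicities: chi_1: 2, chi_2: 3, chi_3: 0, chi_4: 1.

Use <chi_rho, chi> = (1/|G|) sum_C |C| * chi_rho(C) * conj(chi(C)) with |G| = 10 for each irreducible chi in the table:
  <chi_rho, chi_1> = (1/10)[1*(7)*conj(1) + 2*(9/2 - sqrt(5)/2)*conj(1) + 2*(sqrt(5)/2 + 9/2)*conj(1) + 5*(-1)*conj(1)]
      = (1/10)[(7) + (9 - sqrt(5)) + (sqrt(5) + 9) + (-5)] = 20/10 = 2
  <chi_rho, chi_2> = (1/10)[1*(7)*conj(1) + 2*(9/2 - sqrt(5)/2)*conj(1) + 2*(sqrt(5)/2 + 9/2)*conj(1) + 5*(-1)*conj(-1)]
      = (1/10)[(7) + (9 - sqrt(5)) + (sqrt(5) + 9) + (5)] = 30/10 = 3
  <chi_rho, chi_3> = (1/10)[1*(7)*conj(2) + 2*(9/2 - sqrt(5)/2)*conj(-1/2 + sqrt(5)/2) + 2*(sqrt(5)/2 + 9/2)*conj(-sqrt(5)/2 - 1/2) + 5*(-1)*conj(0)]
      = (1/10)[(14) + (-7 + 5*sqrt(5)) + (-5*sqrt(5) - 7) + (0)] = 0/10 = 0
  <chi_rho, chi_4> = (1/10)[1*(7)*conj(2) + 2*(9/2 - sqrt(5)/2)*conj(-sqrt(5)/2 - 1/2) + 2*(sqrt(5)/2 + 9/2)*conj(-1/2 + sqrt(5)/2) + 5*(-1)*conj(0)]
      = (1/10)[(14) + (-4*sqrt(5) - 2) + (-2 + 4*sqrt(5)) + (0)] = 10/10 = 1
Dimension check: dim(rho) = sum (mult * dim) = 2*1 + 3*1 + 0*2 + 1*2 = 7 = chi_rho(e) = 7.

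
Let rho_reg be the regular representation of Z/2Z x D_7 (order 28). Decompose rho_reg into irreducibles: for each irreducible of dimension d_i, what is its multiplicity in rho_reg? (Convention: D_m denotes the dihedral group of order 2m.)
Each irreducible V_i of dimension d_i appears with multiplicity d_i, i.e. rho_reg = (direct sum over all irreducibles V_i) d_i V_i. The irreducible dimensions for Z/2Z x D_7 are 1, 1, 1, 1, 2, 2, 2, 2, 2, 2: 4 irreducibles of dimension 1, each with multiplicity 1; 6 irreducibles of dimension 2, each with multiplicity 2. Total dimension 4*1*1 + 6*2*2 = 28 = |G|.

Argument: General theorem: in the regular representation of a finite group G, each irreducible appears with multiplicity equal to its dimension. Check: dim(rho_reg) = sum d_i^2 = 1 + 1 + 1 + 1 + 4 + 4 + 4 + 4 + 4 + 4 = 28 = |G|.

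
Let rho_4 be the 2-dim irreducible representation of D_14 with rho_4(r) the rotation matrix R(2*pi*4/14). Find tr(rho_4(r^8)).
chi_{rho_4}(r^8) = 2*cos(2*pi*4*8/14) = -2*cos(3*pi/7)

rho_4(r^8) is rotation by angle 2*pi*4*8/14, whose trace is 2*cos(2*pi*4*8/14) = -2*cos(3*pi/7).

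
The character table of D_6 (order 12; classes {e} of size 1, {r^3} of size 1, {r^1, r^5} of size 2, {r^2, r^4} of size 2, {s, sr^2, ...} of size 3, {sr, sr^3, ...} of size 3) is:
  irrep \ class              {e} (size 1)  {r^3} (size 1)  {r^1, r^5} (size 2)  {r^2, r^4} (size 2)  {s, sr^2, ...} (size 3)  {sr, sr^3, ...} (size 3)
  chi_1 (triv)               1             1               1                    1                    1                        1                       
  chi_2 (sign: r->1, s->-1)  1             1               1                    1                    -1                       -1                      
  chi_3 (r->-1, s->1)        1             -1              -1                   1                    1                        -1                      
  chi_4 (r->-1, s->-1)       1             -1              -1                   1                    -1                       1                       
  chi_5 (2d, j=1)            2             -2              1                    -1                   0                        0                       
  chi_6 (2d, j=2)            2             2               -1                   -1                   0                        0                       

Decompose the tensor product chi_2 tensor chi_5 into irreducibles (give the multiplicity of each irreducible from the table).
chi_2 tensor chi_5 = chi_5 (all other irreducibles have multiplicity 0).

The character of a tensor product is the pointwise product (chi_2 * chi_5)(C) = chi_2(C) * chi_5(C):
  {e}: (1)*(2), {r^3}: (1)*(-2), {r^1, r^5}: (1)*(1), {r^2, r^4}: (1)*(-1), {s, sr^2, ...}: (-1)*(0), {sr, sr^3, ...}: (-1)*(0)
so (chi_2 * chi_5) takes values
  {e} -> 2, {r^3} -> -2, {r^1, r^5} -> 1, {r^2, r^4} -> -1, {s, sr^2, ...} -> 0, {sr, sr^3, ...} -> 0.
Now take the inner product of this character with each irreducible chi from the table, <chi_2*chi_5, chi> = (1/12) sum_C |C| (chi_2*chi_5)(C) conj(chi(C)):
  <chi_2*chi_5, chi_1> = (1/12)[1*(2)*conj(1) + 1*(-2)*conj(1) + 2*(1)*conj(1) + 2*(-1)*conj(1) + 3*(0)*conj(1) + 3*(0)*conj(1)]
      = (1/12)[(2) + (-2) + (2) + (-2) + (0) + (0)] = 0/12 = 0
  <chi_2*chi_5, chi_2> = (1/12)[1*(2)*conj(1) + 1*(-2)*conj(1) + 2*(1)*conj(1) + 2*(-1)*conj(1) + 3*(0)*conj(-1) + 3*(0)*conj(-1)]
      = (1/12)[(2) + (-2) + (2) + (-2) + (0) + (0)] = 0/12 = 0
  <chi_2*chi_5, chi_3> = (1/12)[1*(2)*conj(1) + 1*(-2)*conj(-1) + 2*(1)*conj(-1) + 2*(-1)*conj(1) + 3*(0)*conj(1) + 3*(0)*conj(-1)]
      = (1/12)[(2) + (2) + (-2) + (-2) + (0) + (0)] = 0/12 = 0
  <chi_2*chi_5, chi_4> = (1/12)[1*(2)*conj(1) + 1*(-2)*conj(-1) + 2*(1)*conj(-1) + 2*(-1)*conj(1) + 3*(0)*conj(-1) + 3*(0)*conj(1)]
      = (1/12)[(2) + (2) + (-2) + (-2) + (0) + (0)] = 0/12 = 0
  <chi_2*chi_5, chi_5> = (1/12)[1*(2)*conj(2) + 1*(-2)*conj(-2) + 2*(1)*conj(1) + 2*(-1)*conj(-1) + 3*(0)*conj(0) + 3*(0)*conj(0)]
      = (1/12)[(4) + (4) + (2) + (2) + (0) + (0)] = 12/12 = 1
  <chi_2*chi_5, chi_6> = (1/12)[1*(2)*conj(2) + 1*(-2)*conj(2) + 2*(1)*conj(-1) + 2*(-1)*conj(-1) + 3*(0)*conj(0) + 3*(0)*conj(0)]
      = (1/12)[(4) + (-4) + (-2) + (2) + (0) + (0)] = 0/12 = 0
Hence the multiplicities are chi_5: 1. Dimension check: dim(chi_2)*dim(chi_5) = 1*2 = 2 and sum (mult * dim) = 1*2 = 2.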